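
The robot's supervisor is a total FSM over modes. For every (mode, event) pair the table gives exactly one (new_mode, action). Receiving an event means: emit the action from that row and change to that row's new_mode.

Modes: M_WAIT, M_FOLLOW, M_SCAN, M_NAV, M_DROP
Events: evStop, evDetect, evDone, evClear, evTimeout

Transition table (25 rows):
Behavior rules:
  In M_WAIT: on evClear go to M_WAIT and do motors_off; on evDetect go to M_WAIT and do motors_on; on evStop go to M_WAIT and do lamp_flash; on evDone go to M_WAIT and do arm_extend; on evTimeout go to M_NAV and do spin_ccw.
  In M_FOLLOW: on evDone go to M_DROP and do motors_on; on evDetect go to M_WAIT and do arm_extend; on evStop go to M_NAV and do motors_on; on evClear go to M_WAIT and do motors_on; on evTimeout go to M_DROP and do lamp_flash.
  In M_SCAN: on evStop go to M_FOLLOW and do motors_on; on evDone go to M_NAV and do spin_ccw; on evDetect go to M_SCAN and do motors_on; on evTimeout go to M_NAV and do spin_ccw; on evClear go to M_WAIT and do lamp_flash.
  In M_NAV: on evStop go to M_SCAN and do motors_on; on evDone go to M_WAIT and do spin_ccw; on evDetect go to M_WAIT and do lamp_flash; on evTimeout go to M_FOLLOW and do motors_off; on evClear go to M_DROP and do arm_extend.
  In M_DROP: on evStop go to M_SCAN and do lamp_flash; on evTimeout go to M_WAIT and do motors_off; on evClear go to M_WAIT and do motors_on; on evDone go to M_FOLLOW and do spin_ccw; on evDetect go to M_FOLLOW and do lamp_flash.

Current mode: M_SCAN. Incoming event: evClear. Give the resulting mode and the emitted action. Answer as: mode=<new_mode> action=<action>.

mode=M_WAIT action=lamp_flash

current mode = M_SCAN; filter table to that mode:
  (M_SCAN, evStop) → (M_FOLLOW, motors_on)
  (M_SCAN, evDone) → (M_NAV, spin_ccw)
  (M_SCAN, evDetect) → (M_SCAN, motors_on)
  (M_SCAN, evTimeout) → (M_NAV, spin_ccw)
  (M_SCAN, evClear) → (M_WAIT, lamp_flash)  ← event matches
event = evClear selects (M_WAIT, lamp_flash)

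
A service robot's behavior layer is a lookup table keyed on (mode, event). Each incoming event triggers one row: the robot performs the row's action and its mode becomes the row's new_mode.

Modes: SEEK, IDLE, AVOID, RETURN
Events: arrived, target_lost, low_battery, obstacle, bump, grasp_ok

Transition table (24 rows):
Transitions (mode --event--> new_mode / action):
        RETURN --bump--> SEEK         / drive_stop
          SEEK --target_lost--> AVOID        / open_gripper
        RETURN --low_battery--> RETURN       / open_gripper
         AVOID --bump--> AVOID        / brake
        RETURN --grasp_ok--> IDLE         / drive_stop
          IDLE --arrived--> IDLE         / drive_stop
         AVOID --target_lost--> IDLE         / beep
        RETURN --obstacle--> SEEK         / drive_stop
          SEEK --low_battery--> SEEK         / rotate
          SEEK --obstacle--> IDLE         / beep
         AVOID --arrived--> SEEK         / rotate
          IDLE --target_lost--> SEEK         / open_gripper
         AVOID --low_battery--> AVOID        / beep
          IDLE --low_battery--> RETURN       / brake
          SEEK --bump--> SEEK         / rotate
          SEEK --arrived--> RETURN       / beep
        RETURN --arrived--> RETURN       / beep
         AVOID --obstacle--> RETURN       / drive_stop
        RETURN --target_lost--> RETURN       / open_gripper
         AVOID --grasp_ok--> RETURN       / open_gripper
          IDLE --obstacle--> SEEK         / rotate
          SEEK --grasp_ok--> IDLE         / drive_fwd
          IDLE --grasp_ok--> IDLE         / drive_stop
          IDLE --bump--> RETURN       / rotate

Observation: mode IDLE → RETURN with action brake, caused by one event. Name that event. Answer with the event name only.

try arrived: (IDLE, arrived) → (IDLE, drive_stop)
try target_lost: (IDLE, target_lost) → (SEEK, open_gripper)
try low_battery: (IDLE, low_battery) → (RETURN, brake)  ← matches
try obstacle: (IDLE, obstacle) → (SEEK, rotate)
try bump: (IDLE, bump) → (RETURN, rotate)
try grasp_ok: (IDLE, grasp_ok) → (IDLE, drive_stop)

low_battery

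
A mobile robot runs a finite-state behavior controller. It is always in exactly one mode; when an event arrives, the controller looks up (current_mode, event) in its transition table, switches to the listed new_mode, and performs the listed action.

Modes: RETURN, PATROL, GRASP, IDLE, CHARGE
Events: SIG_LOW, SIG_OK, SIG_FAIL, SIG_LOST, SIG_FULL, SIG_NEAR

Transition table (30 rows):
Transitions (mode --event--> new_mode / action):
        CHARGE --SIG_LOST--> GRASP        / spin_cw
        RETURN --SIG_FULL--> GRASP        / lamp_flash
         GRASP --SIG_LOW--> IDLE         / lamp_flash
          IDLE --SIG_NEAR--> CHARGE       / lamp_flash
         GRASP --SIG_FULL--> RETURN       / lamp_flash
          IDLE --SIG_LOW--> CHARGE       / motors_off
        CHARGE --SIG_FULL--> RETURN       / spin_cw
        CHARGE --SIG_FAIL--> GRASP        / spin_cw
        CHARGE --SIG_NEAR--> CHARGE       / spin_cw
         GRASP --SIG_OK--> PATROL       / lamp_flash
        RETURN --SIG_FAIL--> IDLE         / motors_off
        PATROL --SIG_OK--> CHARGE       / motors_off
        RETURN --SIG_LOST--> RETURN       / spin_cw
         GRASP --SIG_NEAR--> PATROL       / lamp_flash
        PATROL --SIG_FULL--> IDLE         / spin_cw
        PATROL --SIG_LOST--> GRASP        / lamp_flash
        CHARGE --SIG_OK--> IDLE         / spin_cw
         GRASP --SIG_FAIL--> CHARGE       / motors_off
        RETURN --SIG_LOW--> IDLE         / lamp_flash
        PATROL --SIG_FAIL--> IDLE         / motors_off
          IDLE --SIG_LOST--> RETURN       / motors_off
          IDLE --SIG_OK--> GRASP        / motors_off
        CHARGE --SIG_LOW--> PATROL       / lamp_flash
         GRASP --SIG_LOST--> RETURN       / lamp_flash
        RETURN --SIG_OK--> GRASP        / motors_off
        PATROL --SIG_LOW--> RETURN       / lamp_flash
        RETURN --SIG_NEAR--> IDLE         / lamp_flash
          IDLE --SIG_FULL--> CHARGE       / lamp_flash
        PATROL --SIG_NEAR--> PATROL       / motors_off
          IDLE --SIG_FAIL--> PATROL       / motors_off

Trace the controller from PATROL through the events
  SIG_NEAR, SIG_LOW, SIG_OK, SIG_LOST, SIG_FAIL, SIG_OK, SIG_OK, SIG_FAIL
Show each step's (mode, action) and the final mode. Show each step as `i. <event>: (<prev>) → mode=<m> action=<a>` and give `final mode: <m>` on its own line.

1. SIG_NEAR: (PATROL) → mode=PATROL action=motors_off
2. SIG_LOW: (PATROL) → mode=RETURN action=lamp_flash
3. SIG_OK: (RETURN) → mode=GRASP action=motors_off
4. SIG_LOST: (GRASP) → mode=RETURN action=lamp_flash
5. SIG_FAIL: (RETURN) → mode=IDLE action=motors_off
6. SIG_OK: (IDLE) → mode=GRASP action=motors_off
7. SIG_OK: (GRASP) → mode=PATROL action=lamp_flash
8. SIG_FAIL: (PATROL) → mode=IDLE action=motors_off

final mode: IDLE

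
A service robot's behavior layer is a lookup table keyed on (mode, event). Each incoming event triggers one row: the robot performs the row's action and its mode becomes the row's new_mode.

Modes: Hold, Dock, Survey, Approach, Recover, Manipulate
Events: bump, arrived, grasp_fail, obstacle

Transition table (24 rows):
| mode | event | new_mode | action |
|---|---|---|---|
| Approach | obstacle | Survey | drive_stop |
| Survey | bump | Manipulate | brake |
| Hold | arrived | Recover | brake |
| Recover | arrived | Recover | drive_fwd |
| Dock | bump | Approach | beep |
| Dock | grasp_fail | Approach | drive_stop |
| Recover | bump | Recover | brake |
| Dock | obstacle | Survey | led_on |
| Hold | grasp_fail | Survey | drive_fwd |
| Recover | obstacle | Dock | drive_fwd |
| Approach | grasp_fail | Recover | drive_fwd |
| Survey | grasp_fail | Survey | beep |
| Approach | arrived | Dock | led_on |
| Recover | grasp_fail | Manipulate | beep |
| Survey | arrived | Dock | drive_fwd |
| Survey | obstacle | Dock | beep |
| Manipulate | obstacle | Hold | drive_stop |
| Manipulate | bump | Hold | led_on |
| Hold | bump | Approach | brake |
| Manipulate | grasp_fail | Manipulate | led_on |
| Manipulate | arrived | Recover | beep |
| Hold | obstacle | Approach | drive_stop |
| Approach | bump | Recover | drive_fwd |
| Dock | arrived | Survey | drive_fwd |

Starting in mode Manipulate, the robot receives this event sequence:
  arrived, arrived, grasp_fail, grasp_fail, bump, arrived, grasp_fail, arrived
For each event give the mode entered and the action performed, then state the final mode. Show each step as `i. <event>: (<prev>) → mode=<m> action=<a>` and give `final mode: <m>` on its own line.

1. arrived: (Manipulate) → mode=Recover action=beep
2. arrived: (Recover) → mode=Recover action=drive_fwd
3. grasp_fail: (Recover) → mode=Manipulate action=beep
4. grasp_fail: (Manipulate) → mode=Manipulate action=led_on
5. bump: (Manipulate) → mode=Hold action=led_on
6. arrived: (Hold) → mode=Recover action=brake
7. grasp_fail: (Recover) → mode=Manipulate action=beep
8. arrived: (Manipulate) → mode=Recover action=beep

final mode: Recover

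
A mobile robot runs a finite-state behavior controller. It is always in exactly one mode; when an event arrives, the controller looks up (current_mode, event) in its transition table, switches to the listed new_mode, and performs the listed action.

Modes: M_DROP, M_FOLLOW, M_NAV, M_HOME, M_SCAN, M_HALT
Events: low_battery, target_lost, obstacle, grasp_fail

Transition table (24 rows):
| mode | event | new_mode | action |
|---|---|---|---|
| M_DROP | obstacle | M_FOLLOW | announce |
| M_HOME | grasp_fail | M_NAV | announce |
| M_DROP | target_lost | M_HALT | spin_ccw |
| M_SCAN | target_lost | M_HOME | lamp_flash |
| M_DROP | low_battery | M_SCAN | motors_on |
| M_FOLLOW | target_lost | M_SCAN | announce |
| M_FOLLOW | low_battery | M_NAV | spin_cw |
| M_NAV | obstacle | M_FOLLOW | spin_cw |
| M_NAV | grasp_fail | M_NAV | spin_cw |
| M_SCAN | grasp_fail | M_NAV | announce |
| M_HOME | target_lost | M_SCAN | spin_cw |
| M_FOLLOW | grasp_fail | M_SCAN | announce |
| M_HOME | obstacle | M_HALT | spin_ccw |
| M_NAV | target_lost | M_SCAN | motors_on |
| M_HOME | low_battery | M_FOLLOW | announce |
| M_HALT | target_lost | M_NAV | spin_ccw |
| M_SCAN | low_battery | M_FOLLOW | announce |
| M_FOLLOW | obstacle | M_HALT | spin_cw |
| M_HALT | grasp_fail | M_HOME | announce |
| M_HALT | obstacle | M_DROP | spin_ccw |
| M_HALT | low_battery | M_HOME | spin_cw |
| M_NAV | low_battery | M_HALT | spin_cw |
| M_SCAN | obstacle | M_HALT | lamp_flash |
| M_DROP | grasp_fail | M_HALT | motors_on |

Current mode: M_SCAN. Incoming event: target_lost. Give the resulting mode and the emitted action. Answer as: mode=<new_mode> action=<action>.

current mode = M_SCAN; filter table to that mode:
  (M_SCAN, target_lost) → (M_HOME, lamp_flash)  ← event matches
  (M_SCAN, grasp_fail) → (M_NAV, announce)
  (M_SCAN, low_battery) → (M_FOLLOW, announce)
  (M_SCAN, obstacle) → (M_HALT, lamp_flash)
event = target_lost selects (M_HOME, lamp_flash)

mode=M_HOME action=lamp_flash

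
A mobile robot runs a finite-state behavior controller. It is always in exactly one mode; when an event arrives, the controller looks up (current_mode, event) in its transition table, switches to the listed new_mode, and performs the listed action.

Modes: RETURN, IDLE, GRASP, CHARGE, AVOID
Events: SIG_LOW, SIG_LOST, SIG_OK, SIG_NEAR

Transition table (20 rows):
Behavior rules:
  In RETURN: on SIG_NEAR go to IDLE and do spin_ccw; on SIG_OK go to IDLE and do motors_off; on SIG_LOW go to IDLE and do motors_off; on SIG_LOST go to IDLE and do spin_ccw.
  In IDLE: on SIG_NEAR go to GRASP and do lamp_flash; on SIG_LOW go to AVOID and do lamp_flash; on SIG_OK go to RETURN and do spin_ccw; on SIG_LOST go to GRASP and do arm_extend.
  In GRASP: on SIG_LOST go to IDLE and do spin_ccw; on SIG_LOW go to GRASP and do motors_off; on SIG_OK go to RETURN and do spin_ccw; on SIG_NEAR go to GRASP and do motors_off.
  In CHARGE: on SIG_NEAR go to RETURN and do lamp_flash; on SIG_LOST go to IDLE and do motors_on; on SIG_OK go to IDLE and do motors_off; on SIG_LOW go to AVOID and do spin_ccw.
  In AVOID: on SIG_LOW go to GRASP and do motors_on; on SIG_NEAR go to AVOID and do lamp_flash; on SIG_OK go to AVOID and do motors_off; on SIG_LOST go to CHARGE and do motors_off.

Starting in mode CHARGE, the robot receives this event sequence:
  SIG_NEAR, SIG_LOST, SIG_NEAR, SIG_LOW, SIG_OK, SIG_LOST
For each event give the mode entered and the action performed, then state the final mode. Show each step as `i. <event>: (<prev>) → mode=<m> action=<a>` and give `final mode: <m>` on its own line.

1. SIG_NEAR: (CHARGE) → mode=RETURN action=lamp_flash
2. SIG_LOST: (RETURN) → mode=IDLE action=spin_ccw
3. SIG_NEAR: (IDLE) → mode=GRASP action=lamp_flash
4. SIG_LOW: (GRASP) → mode=GRASP action=motors_off
5. SIG_OK: (GRASP) → mode=RETURN action=spin_ccw
6. SIG_LOST: (RETURN) → mode=IDLE action=spin_ccw

final mode: IDLE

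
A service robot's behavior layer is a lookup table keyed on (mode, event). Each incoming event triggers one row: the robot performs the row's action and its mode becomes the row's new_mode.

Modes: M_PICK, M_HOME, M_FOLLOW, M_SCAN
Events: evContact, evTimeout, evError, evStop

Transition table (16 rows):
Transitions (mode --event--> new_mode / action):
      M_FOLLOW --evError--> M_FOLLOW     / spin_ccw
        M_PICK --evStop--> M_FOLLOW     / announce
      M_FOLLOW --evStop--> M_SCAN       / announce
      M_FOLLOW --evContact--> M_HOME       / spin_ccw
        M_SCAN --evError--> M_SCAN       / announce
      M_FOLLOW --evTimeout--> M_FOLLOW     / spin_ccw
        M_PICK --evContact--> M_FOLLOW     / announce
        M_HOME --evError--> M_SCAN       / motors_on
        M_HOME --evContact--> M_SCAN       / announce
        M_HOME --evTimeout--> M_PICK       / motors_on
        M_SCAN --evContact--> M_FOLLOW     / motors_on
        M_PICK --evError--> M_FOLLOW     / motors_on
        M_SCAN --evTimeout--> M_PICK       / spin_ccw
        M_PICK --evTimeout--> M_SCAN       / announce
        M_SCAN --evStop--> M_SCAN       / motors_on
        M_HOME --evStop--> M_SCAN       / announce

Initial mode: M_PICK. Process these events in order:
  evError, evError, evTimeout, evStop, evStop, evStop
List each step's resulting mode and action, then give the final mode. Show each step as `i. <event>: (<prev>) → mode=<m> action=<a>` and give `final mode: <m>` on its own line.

1. evError: (M_PICK) → mode=M_FOLLOW action=motors_on
2. evError: (M_FOLLOW) → mode=M_FOLLOW action=spin_ccw
3. evTimeout: (M_FOLLOW) → mode=M_FOLLOW action=spin_ccw
4. evStop: (M_FOLLOW) → mode=M_SCAN action=announce
5. evStop: (M_SCAN) → mode=M_SCAN action=motors_on
6. evStop: (M_SCAN) → mode=M_SCAN action=motors_on

final mode: M_SCAN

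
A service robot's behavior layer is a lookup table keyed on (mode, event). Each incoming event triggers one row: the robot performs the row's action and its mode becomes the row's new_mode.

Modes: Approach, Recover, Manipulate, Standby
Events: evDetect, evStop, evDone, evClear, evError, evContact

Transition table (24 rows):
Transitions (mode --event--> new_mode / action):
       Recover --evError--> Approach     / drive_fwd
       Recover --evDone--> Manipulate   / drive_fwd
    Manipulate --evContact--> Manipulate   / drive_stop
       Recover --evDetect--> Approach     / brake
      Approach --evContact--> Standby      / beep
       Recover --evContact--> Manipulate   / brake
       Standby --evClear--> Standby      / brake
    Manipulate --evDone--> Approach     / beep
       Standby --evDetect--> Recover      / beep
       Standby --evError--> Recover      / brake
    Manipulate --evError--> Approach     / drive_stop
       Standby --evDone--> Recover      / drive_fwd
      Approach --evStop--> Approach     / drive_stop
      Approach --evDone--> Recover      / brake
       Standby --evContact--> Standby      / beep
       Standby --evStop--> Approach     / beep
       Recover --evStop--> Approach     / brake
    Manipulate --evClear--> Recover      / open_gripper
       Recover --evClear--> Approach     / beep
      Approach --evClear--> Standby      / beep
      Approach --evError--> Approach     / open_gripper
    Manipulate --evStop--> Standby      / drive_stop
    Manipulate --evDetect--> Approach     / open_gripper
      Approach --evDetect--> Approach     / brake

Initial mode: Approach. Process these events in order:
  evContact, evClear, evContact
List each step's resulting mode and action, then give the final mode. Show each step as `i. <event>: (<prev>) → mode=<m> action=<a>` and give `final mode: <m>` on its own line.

final mode: Standby

1. evContact: (Approach) → mode=Standby action=beep
2. evClear: (Standby) → mode=Standby action=brake
3. evContact: (Standby) → mode=Standby action=beep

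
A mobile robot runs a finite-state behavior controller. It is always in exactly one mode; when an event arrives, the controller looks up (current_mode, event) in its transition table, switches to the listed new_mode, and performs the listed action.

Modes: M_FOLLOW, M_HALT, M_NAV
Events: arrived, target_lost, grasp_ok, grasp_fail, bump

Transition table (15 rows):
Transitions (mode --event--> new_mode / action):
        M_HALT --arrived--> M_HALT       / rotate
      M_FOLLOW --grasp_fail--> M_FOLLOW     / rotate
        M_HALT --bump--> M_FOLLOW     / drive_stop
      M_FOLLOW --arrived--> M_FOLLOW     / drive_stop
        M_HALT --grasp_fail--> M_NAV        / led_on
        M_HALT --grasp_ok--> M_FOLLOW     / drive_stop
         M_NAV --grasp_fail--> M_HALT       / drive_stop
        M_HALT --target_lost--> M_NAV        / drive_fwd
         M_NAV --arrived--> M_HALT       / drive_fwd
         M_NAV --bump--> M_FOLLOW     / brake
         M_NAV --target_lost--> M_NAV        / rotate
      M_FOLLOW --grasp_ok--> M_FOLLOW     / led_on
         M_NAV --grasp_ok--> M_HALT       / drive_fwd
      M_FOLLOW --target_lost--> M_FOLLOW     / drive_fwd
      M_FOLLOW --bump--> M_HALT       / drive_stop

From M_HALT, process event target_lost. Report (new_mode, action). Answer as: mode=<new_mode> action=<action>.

mode=M_NAV action=drive_fwd

current mode = M_HALT; filter table to that mode:
  (M_HALT, arrived) → (M_HALT, rotate)
  (M_HALT, bump) → (M_FOLLOW, drive_stop)
  (M_HALT, grasp_fail) → (M_NAV, led_on)
  (M_HALT, grasp_ok) → (M_FOLLOW, drive_stop)
  (M_HALT, target_lost) → (M_NAV, drive_fwd)  ← event matches
event = target_lost selects (M_NAV, drive_fwd)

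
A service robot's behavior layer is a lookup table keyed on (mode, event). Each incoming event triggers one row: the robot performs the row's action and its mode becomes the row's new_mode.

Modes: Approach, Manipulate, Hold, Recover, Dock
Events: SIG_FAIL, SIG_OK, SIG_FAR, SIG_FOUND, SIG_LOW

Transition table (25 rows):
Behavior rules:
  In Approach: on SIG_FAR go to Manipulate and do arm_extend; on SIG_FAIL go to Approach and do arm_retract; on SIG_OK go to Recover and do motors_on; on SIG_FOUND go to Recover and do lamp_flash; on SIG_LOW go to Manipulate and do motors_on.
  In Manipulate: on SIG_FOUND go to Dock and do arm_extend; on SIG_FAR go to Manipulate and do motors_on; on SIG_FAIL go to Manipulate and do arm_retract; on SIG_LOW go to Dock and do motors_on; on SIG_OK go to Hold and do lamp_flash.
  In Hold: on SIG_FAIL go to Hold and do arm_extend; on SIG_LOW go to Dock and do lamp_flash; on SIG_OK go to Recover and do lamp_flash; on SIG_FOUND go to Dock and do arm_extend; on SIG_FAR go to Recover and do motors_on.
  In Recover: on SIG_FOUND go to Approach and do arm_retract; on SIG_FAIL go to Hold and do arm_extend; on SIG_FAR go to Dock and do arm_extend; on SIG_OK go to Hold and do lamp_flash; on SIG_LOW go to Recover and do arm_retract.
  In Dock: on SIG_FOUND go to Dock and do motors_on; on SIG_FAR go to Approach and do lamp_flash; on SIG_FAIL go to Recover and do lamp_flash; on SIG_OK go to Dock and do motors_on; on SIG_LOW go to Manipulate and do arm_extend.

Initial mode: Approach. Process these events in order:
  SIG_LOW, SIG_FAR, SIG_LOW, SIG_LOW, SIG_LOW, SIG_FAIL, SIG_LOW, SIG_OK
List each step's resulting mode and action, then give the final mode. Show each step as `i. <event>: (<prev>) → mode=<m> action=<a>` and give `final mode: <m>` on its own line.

1. SIG_LOW: (Approach) → mode=Manipulate action=motors_on
2. SIG_FAR: (Manipulate) → mode=Manipulate action=motors_on
3. SIG_LOW: (Manipulate) → mode=Dock action=motors_on
4. SIG_LOW: (Dock) → mode=Manipulate action=arm_extend
5. SIG_LOW: (Manipulate) → mode=Dock action=motors_on
6. SIG_FAIL: (Dock) → mode=Recover action=lamp_flash
7. SIG_LOW: (Recover) → mode=Recover action=arm_retract
8. SIG_OK: (Recover) → mode=Hold action=lamp_flash

final mode: Hold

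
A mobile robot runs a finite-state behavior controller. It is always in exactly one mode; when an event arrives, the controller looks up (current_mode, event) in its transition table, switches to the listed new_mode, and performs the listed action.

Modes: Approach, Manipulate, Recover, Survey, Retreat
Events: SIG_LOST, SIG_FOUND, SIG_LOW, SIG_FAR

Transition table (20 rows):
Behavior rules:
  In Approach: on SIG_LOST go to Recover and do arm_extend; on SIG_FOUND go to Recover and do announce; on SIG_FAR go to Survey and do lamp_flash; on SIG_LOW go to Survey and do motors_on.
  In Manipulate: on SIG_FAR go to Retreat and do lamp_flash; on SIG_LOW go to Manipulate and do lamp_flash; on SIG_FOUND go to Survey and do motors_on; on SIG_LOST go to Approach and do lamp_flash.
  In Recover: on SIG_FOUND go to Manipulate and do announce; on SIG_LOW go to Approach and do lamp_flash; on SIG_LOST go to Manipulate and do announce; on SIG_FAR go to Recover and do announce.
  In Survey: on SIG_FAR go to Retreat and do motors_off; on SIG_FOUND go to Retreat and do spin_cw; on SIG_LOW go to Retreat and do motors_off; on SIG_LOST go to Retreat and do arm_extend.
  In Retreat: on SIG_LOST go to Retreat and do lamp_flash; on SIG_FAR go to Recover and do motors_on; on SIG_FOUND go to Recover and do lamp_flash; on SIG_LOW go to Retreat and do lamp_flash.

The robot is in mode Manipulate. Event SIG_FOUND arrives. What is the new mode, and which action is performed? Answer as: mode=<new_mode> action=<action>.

current mode = Manipulate; filter table to that mode:
  (Manipulate, SIG_FAR) → (Retreat, lamp_flash)
  (Manipulate, SIG_LOW) → (Manipulate, lamp_flash)
  (Manipulate, SIG_FOUND) → (Survey, motors_on)  ← event matches
  (Manipulate, SIG_LOST) → (Approach, lamp_flash)
event = SIG_FOUND selects (Survey, motors_on)

mode=Survey action=motors_on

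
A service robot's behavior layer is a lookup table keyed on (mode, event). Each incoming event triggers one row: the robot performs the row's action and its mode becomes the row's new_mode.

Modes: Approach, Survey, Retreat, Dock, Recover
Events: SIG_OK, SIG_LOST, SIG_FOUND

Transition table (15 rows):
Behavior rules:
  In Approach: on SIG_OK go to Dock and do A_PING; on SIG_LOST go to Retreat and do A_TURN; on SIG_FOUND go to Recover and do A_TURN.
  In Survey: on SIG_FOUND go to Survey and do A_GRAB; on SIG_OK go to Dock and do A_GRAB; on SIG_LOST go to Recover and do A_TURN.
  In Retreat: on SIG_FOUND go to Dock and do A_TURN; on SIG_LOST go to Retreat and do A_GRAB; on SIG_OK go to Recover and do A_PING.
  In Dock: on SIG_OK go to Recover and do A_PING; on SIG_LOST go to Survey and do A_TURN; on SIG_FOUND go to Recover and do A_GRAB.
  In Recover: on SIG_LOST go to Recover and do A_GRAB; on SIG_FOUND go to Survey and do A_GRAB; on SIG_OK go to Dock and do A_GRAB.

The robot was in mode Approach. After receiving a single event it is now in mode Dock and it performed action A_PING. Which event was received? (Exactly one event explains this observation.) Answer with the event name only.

try SIG_OK: (Approach, SIG_OK) → (Dock, A_PING)  ← matches
try SIG_LOST: (Approach, SIG_LOST) → (Retreat, A_TURN)
try SIG_FOUND: (Approach, SIG_FOUND) → (Recover, A_TURN)

SIG_OK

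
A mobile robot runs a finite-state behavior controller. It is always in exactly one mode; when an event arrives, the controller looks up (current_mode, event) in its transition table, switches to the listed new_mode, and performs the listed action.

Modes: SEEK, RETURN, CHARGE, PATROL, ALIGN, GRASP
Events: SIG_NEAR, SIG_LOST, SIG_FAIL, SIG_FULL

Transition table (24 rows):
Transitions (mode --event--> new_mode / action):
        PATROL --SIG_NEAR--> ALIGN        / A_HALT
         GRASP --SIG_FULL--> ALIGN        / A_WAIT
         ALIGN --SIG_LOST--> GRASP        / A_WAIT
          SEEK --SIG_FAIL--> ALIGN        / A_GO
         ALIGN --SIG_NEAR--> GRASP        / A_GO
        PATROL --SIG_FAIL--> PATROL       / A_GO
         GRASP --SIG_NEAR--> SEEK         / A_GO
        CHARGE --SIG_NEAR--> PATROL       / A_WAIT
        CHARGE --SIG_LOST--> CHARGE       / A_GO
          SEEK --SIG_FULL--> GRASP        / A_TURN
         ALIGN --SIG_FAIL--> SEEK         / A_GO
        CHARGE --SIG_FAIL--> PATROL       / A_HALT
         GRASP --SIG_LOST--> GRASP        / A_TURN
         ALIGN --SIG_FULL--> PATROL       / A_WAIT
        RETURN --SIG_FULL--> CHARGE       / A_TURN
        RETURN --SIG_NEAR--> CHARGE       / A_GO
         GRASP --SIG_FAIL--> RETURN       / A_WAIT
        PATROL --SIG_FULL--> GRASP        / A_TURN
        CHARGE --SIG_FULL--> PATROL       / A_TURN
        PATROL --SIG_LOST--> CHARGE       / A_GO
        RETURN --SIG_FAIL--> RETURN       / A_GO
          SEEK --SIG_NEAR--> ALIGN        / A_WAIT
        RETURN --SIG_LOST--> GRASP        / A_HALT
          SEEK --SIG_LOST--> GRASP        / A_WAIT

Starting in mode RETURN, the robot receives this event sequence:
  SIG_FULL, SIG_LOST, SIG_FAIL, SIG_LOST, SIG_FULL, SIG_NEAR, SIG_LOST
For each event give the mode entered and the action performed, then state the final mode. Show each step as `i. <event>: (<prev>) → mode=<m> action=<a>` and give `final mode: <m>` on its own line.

final mode: GRASP

1. SIG_FULL: (RETURN) → mode=CHARGE action=A_TURN
2. SIG_LOST: (CHARGE) → mode=CHARGE action=A_GO
3. SIG_FAIL: (CHARGE) → mode=PATROL action=A_HALT
4. SIG_LOST: (PATROL) → mode=CHARGE action=A_GO
5. SIG_FULL: (CHARGE) → mode=PATROL action=A_TURN
6. SIG_NEAR: (PATROL) → mode=ALIGN action=A_HALT
7. SIG_LOST: (ALIGN) → mode=GRASP action=A_WAIT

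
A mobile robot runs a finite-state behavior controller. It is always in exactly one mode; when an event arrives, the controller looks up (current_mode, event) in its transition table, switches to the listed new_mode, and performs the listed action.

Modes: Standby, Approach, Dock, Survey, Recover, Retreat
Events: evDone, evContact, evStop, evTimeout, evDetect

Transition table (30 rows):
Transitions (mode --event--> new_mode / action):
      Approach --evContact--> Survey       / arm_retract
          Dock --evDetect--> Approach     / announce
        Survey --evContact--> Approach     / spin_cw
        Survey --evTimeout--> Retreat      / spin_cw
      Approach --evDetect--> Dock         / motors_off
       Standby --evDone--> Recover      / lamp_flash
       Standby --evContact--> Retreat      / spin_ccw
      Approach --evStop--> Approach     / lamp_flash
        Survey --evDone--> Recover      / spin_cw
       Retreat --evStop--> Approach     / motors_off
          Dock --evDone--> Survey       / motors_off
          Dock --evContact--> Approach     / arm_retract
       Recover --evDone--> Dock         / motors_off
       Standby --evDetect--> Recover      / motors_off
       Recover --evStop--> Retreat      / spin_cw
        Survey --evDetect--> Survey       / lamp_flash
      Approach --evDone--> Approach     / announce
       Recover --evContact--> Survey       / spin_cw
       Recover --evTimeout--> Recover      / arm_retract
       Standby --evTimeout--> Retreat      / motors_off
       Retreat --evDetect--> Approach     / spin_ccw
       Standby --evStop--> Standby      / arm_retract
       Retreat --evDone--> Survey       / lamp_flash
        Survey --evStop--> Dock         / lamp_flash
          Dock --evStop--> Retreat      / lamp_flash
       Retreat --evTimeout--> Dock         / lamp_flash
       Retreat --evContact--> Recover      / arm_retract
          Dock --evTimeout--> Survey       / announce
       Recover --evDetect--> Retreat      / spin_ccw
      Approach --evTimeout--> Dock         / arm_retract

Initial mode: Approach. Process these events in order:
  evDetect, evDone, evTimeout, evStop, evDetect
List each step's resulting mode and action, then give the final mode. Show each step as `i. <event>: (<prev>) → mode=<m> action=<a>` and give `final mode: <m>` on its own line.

1. evDetect: (Approach) → mode=Dock action=motors_off
2. evDone: (Dock) → mode=Survey action=motors_off
3. evTimeout: (Survey) → mode=Retreat action=spin_cw
4. evStop: (Retreat) → mode=Approach action=motors_off
5. evDetect: (Approach) → mode=Dock action=motors_off

final mode: Dock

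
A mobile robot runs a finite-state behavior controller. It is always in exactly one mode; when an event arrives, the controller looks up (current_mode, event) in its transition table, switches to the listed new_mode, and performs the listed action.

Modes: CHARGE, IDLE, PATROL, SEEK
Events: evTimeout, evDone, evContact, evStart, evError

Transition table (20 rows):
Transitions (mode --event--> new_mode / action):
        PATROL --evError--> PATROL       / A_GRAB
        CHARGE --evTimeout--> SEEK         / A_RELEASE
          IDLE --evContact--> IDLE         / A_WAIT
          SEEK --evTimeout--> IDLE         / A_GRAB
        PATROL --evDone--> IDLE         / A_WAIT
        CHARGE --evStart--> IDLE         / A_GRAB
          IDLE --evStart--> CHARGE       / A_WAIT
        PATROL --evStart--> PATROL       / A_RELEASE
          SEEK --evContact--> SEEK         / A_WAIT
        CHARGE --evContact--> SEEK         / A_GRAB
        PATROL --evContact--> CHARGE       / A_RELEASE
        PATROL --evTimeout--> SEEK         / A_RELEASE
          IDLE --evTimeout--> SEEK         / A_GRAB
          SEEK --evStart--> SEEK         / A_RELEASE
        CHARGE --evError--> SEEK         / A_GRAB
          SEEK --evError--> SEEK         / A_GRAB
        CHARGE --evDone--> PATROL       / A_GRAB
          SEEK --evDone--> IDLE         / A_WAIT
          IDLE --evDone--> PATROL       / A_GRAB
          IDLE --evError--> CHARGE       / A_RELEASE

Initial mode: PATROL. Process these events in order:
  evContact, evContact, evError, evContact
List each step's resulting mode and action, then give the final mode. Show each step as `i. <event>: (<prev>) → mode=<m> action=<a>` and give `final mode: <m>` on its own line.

final mode: SEEK

1. evContact: (PATROL) → mode=CHARGE action=A_RELEASE
2. evContact: (CHARGE) → mode=SEEK action=A_GRAB
3. evError: (SEEK) → mode=SEEK action=A_GRAB
4. evContact: (SEEK) → mode=SEEK action=A_WAIT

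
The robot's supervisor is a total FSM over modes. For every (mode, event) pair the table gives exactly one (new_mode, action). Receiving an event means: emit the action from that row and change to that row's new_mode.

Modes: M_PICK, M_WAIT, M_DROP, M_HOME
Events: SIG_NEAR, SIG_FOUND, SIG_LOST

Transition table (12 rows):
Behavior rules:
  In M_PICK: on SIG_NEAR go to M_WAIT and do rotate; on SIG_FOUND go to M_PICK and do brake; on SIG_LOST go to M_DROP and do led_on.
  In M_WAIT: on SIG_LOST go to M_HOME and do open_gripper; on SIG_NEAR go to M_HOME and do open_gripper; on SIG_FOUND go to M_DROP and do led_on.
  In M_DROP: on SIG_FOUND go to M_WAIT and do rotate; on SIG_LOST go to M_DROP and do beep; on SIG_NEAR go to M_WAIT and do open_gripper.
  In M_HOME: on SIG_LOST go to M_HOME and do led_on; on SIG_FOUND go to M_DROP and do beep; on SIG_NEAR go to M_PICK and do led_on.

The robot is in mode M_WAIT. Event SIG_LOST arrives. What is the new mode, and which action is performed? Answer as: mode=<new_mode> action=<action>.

mode=M_HOME action=open_gripper

current mode = M_WAIT; filter table to that mode:
  (M_WAIT, SIG_LOST) → (M_HOME, open_gripper)  ← event matches
  (M_WAIT, SIG_NEAR) → (M_HOME, open_gripper)
  (M_WAIT, SIG_FOUND) → (M_DROP, led_on)
event = SIG_LOST selects (M_HOME, open_gripper)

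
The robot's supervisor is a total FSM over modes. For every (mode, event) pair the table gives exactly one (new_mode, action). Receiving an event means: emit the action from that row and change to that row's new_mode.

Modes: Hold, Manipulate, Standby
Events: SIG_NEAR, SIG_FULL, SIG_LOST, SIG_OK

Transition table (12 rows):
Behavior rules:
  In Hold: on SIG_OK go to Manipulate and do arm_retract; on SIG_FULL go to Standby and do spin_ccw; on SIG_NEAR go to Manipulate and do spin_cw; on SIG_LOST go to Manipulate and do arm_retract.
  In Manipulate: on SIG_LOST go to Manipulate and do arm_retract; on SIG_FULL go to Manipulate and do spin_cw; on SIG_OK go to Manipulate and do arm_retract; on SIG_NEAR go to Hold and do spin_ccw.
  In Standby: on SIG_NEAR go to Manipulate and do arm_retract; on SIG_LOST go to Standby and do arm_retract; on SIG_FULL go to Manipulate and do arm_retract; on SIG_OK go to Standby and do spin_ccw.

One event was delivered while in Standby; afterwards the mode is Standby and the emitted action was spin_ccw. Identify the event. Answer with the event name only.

SIG_OK

try SIG_NEAR: (Standby, SIG_NEAR) → (Manipulate, arm_retract)
try SIG_FULL: (Standby, SIG_FULL) → (Manipulate, arm_retract)
try SIG_LOST: (Standby, SIG_LOST) → (Standby, arm_retract)
try SIG_OK: (Standby, SIG_OK) → (Standby, spin_ccw)  ← matches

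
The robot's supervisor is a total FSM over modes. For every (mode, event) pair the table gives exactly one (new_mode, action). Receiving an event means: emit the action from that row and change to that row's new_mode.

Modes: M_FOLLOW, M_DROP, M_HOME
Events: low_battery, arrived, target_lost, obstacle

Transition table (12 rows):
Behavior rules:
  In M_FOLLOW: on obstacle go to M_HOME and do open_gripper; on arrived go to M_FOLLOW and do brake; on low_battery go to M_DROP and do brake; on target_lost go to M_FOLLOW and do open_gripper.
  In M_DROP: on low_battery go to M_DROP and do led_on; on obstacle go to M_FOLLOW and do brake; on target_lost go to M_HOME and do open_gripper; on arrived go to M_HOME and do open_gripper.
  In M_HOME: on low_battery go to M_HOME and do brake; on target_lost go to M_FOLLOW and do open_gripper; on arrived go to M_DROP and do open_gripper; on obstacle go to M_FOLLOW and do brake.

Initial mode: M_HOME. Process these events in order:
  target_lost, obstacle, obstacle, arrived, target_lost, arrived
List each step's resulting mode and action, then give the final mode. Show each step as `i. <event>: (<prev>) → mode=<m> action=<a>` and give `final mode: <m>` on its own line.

1. target_lost: (M_HOME) → mode=M_FOLLOW action=open_gripper
2. obstacle: (M_FOLLOW) → mode=M_HOME action=open_gripper
3. obstacle: (M_HOME) → mode=M_FOLLOW action=brake
4. arrived: (M_FOLLOW) → mode=M_FOLLOW action=brake
5. target_lost: (M_FOLLOW) → mode=M_FOLLOW action=open_gripper
6. arrived: (M_FOLLOW) → mode=M_FOLLOW action=brake

final mode: M_FOLLOW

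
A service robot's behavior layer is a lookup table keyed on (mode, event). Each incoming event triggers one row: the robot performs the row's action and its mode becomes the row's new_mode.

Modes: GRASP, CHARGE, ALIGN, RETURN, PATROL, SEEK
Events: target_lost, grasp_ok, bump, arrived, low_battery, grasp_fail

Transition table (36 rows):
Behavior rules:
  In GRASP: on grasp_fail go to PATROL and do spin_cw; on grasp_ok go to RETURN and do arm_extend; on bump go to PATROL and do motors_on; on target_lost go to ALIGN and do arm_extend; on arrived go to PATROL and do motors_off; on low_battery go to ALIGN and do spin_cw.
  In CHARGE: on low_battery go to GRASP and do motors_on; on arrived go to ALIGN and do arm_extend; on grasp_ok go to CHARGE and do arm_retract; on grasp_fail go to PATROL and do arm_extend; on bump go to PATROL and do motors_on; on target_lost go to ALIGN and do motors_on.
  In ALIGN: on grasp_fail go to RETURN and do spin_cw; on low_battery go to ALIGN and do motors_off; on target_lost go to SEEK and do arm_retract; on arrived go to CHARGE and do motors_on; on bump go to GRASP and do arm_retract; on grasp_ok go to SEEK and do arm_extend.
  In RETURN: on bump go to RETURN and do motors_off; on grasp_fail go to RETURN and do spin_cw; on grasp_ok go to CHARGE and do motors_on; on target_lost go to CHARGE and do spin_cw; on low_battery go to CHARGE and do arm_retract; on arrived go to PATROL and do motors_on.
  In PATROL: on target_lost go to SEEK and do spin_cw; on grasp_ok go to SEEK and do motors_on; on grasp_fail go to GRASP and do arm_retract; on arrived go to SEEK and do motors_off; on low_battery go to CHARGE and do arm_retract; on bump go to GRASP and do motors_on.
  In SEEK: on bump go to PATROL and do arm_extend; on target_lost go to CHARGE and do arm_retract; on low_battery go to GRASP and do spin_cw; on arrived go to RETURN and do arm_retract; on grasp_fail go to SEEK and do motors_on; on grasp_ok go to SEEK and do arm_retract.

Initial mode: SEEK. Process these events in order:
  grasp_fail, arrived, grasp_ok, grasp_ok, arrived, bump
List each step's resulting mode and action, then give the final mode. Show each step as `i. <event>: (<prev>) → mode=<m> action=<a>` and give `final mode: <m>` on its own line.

final mode: GRASP

1. grasp_fail: (SEEK) → mode=SEEK action=motors_on
2. arrived: (SEEK) → mode=RETURN action=arm_retract
3. grasp_ok: (RETURN) → mode=CHARGE action=motors_on
4. grasp_ok: (CHARGE) → mode=CHARGE action=arm_retract
5. arrived: (CHARGE) → mode=ALIGN action=arm_extend
6. bump: (ALIGN) → mode=GRASP action=arm_retract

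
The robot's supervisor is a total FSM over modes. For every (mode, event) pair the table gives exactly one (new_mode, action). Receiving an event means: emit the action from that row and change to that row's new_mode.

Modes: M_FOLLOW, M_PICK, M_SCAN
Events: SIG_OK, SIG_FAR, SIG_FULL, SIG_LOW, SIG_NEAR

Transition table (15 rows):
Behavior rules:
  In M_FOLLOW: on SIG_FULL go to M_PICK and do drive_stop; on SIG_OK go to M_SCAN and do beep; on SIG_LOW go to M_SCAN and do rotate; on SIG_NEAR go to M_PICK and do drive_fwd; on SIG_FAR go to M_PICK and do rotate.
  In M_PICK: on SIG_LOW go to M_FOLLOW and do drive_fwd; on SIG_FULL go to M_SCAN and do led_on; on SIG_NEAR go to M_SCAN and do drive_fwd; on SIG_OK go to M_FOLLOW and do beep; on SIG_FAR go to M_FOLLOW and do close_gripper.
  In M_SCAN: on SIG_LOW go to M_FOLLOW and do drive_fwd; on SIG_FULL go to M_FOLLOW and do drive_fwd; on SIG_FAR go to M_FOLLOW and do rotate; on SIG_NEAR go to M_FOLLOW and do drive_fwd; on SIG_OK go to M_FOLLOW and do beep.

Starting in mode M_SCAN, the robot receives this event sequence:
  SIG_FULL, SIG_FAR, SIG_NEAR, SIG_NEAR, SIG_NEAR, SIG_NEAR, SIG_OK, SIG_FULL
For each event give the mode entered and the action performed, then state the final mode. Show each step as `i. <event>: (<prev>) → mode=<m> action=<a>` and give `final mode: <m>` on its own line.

1. SIG_FULL: (M_SCAN) → mode=M_FOLLOW action=drive_fwd
2. SIG_FAR: (M_FOLLOW) → mode=M_PICK action=rotate
3. SIG_NEAR: (M_PICK) → mode=M_SCAN action=drive_fwd
4. SIG_NEAR: (M_SCAN) → mode=M_FOLLOW action=drive_fwd
5. SIG_NEAR: (M_FOLLOW) → mode=M_PICK action=drive_fwd
6. SIG_NEAR: (M_PICK) → mode=M_SCAN action=drive_fwd
7. SIG_OK: (M_SCAN) → mode=M_FOLLOW action=beep
8. SIG_FULL: (M_FOLLOW) → mode=M_PICK action=drive_stop

final mode: M_PICK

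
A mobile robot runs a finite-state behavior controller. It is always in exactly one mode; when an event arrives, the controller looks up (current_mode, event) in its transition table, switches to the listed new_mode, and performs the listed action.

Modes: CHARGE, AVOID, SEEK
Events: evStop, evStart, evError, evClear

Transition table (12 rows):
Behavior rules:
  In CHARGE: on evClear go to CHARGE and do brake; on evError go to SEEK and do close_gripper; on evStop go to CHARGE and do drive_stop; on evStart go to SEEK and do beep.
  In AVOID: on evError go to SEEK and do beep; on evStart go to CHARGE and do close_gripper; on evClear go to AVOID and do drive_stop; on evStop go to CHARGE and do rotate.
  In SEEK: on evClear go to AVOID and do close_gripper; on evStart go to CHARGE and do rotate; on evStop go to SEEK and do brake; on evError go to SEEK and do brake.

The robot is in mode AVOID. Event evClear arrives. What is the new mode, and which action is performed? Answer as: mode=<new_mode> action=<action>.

mode=AVOID action=drive_stop

current mode = AVOID; filter table to that mode:
  (AVOID, evError) → (SEEK, beep)
  (AVOID, evStart) → (CHARGE, close_gripper)
  (AVOID, evClear) → (AVOID, drive_stop)  ← event matches
  (AVOID, evStop) → (CHARGE, rotate)
event = evClear selects (AVOID, drive_stop)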